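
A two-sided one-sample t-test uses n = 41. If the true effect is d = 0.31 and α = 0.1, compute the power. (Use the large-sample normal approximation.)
Power ≈ 0.63

Power calculation (one-sample t-test, normal approximation):
z_β = d · √n - z_{α/2}
z_β = 0.31 · √41 - 1.645
z_β = 0.31 · 6.403 - 1.645
z_β = 0.340

Power = Φ(z_β) = Φ(0.340) ≈ 0.633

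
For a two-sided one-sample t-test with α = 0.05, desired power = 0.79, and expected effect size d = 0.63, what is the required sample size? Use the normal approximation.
n = 20

Sample size formula (one-sample t-test, normal approximation):
n = ((z_{α/2} + z_β) / d)²

z_{α/2} = 1.960 (for α = 0.05, two-sided)
z_β = 0.806 (for power = 0.79)
d = 0.63

n = ((1.960 + 0.806) / 0.63)²
n = (4.390)²
n ≈ 19.27
Round up to the next whole number: n = 20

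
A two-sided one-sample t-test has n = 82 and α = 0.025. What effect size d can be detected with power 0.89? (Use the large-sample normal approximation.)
d ≈ 0.38

Minimum detectable effect (one-sample t-test, normal approximation):
d = (z_{α/2} + z_β) / √n
d = (2.241 + 1.227) / √82
d = 3.468 / 9.055
d ≈ 0.38

By Cohen's convention (0.2 small / 0.5 medium / 0.8 large): small effect.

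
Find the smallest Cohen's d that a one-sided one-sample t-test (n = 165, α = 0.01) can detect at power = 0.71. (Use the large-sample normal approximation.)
d ≈ 0.22

Minimum detectable effect (one-sample t-test, normal approximation):
d = (z_α + z_β) / √n
d = (2.326 + 0.553) / √165
d = 2.880 / 12.845
d ≈ 0.22

By Cohen's convention (0.2 small / 0.5 medium / 0.8 large): small effect.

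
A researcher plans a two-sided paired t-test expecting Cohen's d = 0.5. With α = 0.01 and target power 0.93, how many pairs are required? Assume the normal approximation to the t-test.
n = 66 pairs

Sample size formula (paired t-test, normal approximation):
n = ((z_{α/2} + z_β) / d)²

z_{α/2} = 2.576 (for α = 0.01, two-sided)
z_β = 1.476 (for power = 0.93)
d = 0.5

n = ((2.576 + 1.476) / 0.5)²
n = (8.104)²
n ≈ 65.67
Round up to the next whole number: n = 66 pairs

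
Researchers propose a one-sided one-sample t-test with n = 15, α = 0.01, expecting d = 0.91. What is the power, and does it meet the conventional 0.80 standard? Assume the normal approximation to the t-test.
Power ≈ 0.88; the study is adequately powered (power ≥ 0.80)

Power calculation (one-sample t-test, normal approximation):
z_β = d · √n - z_α
z_β = 0.91 · √15 - 2.326
z_β = 0.91 · 3.873 - 2.326
z_β = 1.198

Power = Φ(z_β) = Φ(1.198) ≈ 0.885

Effect size d = 0.91 is large by Cohen's convention (0.2/0.5/0.8).

Threshold: power ≥ 0.80 is conventionally adequate.
Power ≈ 0.88 → the study is adequately powered (power ≥ 0.80).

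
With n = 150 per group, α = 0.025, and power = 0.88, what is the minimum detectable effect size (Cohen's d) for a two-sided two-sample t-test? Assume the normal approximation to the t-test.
d ≈ 0.39

Minimum detectable effect (two-sample t-test, normal approximation):
d = (z_{α/2} + z_β) / √(n/2)
d = (2.241 + 1.175) / √(150/2)
d = 3.416 / 8.660
d ≈ 0.39

By Cohen's convention (0.2 small / 0.5 medium / 0.8 large): small effect.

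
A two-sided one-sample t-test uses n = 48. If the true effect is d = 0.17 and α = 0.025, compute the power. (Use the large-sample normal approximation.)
Power ≈ 0.14

Power calculation (one-sample t-test, normal approximation):
z_β = d · √n - z_{α/2}
z_β = 0.17 · √48 - 2.241
z_β = 0.17 · 6.928 - 2.241
z_β = -1.064

Power = Φ(z_β) = Φ(-1.064) ≈ 0.144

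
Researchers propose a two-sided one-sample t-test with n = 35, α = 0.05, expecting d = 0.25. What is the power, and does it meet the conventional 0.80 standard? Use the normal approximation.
Power ≈ 0.32; the study is underpowered (power < 0.80)

Power calculation (one-sample t-test, normal approximation):
z_β = d · √n - z_{α/2}
z_β = 0.25 · √35 - 1.960
z_β = 0.25 · 5.916 - 1.960
z_β = -0.481

Power = Φ(z_β) = Φ(-0.481) ≈ 0.315

Effect size d = 0.25 is small by Cohen's convention (0.2/0.5/0.8).

Threshold: power ≥ 0.80 is conventionally adequate.
Power ≈ 0.32 → the study is underpowered (power < 0.80).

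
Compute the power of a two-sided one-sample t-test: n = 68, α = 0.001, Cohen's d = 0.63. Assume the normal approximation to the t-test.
Power ≈ 0.97

Power calculation (one-sample t-test, normal approximation):
z_β = d · √n - z_{α/2}
z_β = 0.63 · √68 - 3.291
z_β = 0.63 · 8.246 - 3.291
z_β = 1.905

Power = Φ(z_β) = Φ(1.905) ≈ 0.972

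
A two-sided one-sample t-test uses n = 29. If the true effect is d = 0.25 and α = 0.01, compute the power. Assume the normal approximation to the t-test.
Power ≈ 0.11

Power calculation (one-sample t-test, normal approximation):
z_β = d · √n - z_{α/2}
z_β = 0.25 · √29 - 2.576
z_β = 0.25 · 5.385 - 2.576
z_β = -1.230

Power = Φ(z_β) = Φ(-1.230) ≈ 0.109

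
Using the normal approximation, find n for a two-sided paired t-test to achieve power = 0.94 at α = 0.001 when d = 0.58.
n = 70 pairs

Sample size formula (paired t-test, normal approximation):
n = ((z_{α/2} + z_β) / d)²

z_{α/2} = 3.291 (for α = 0.001, two-sided)
z_β = 1.555 (for power = 0.94)
d = 0.58

n = ((3.291 + 1.555) / 0.58)²
n = (8.355)²
n ≈ 69.81
Round up to the next whole number: n = 70 pairs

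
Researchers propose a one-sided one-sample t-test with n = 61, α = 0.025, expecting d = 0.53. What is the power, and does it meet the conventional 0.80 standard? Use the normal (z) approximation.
Power ≈ 0.99; the study is adequately powered (power ≥ 0.80)

Power calculation (one-sample t-test, normal approximation):
z_β = d · √n - z_α
z_β = 0.53 · √61 - 1.960
z_β = 0.53 · 7.810 - 1.960
z_β = 2.179

Power = Φ(z_β) = Φ(2.179) ≈ 0.985

Effect size d = 0.53 is medium by Cohen's convention (0.2/0.5/0.8).

Threshold: power ≥ 0.80 is conventionally adequate.
Power ≈ 0.99 → the study is adequately powered (power ≥ 0.80).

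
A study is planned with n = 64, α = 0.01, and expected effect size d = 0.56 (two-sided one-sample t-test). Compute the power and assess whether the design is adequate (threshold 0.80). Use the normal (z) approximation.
Power ≈ 0.97; the study is adequately powered (power ≥ 0.80)

Power calculation (one-sample t-test, normal approximation):
z_β = d · √n - z_{α/2}
z_β = 0.56 · √64 - 2.576
z_β = 0.56 · 8.000 - 2.576
z_β = 1.904

Power = Φ(z_β) = Φ(1.904) ≈ 0.972

Effect size d = 0.56 is medium by Cohen's convention (0.2/0.5/0.8).

Threshold: power ≥ 0.80 is conventionally adequate.
Power ≈ 0.97 → the study is adequately powered (power ≥ 0.80).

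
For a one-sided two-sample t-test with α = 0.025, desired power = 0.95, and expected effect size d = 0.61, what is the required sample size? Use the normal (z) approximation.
n = 70 per group

Sample size formula (two-sample t-test, normal approximation):
n = 2 · ((z_α + z_β) / d)²

z_α = 1.960 (for α = 0.025, one-sided)
z_β = 1.645 (for power = 0.95)
d = 0.61

n = 2 · ((1.960 + 1.645) / 0.61)²
n = 2 · (5.910)²
n ≈ 69.86
Round up to the next whole number: n = 70 per group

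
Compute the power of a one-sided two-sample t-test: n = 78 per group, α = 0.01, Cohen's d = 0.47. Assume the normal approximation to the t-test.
Power ≈ 0.73

Power calculation (two-sample t-test, normal approximation):
z_β = d · √(n/2) - z_α
z_β = 0.47 · √(78/2) - 2.326
z_β = 0.47 · 6.245 - 2.326
z_β = 0.609

Power = Φ(z_β) = Φ(0.609) ≈ 0.729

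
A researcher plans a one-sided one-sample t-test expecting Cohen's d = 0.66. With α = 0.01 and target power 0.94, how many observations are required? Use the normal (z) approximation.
n = 35

Sample size formula (one-sample t-test, normal approximation):
n = ((z_α + z_β) / d)²

z_α = 2.326 (for α = 0.01, one-sided)
z_β = 1.555 (for power = 0.94)
d = 0.66

n = ((2.326 + 1.555) / 0.66)²
n = (5.880)²
n ≈ 34.57
Round up to the next whole number: n = 35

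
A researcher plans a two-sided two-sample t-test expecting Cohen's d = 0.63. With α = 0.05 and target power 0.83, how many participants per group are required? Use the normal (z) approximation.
n = 43 per group

Sample size formula (two-sample t-test, normal approximation):
n = 2 · ((z_{α/2} + z_β) / d)²

z_{α/2} = 1.960 (for α = 0.05, two-sided)
z_β = 0.954 (for power = 0.83)
d = 0.63

n = 2 · ((1.960 + 0.954) / 0.63)²
n = 2 · (4.625)²
n ≈ 42.78
Round up to the next whole number: n = 43 per group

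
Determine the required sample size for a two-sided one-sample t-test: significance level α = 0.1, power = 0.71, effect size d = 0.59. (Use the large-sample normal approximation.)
n = 14

Sample size formula (one-sample t-test, normal approximation):
n = ((z_{α/2} + z_β) / d)²

z_{α/2} = 1.645 (for α = 0.1, two-sided)
z_β = 0.553 (for power = 0.71)
d = 0.59

n = ((1.645 + 0.553) / 0.59)²
n = (3.725)²
n ≈ 13.88
Round up to the next whole number: n = 14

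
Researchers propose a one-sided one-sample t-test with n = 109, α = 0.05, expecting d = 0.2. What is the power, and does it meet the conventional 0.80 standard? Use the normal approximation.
Power ≈ 0.67; the study is underpowered (power < 0.80)

Power calculation (one-sample t-test, normal approximation):
z_β = d · √n - z_α
z_β = 0.2 · √109 - 1.645
z_β = 0.2 · 10.440 - 1.645
z_β = 0.443

Power = Φ(z_β) = Φ(0.443) ≈ 0.671

Effect size d = 0.2 is small by Cohen's convention (0.2/0.5/0.8).

Threshold: power ≥ 0.80 is conventionally adequate.
Power ≈ 0.67 → the study is underpowered (power < 0.80).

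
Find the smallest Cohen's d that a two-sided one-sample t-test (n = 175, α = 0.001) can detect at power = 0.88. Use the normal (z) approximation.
d ≈ 0.34

Minimum detectable effect (one-sample t-test, normal approximation):
d = (z_{α/2} + z_β) / √n
d = (3.291 + 1.175) / √175
d = 4.466 / 13.229
d ≈ 0.34

By Cohen's convention (0.2 small / 0.5 medium / 0.8 large): small effect.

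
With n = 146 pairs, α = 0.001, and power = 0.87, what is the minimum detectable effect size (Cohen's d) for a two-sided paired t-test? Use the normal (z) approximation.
d ≈ 0.37

Minimum detectable effect (paired t-test, normal approximation):
d = (z_{α/2} + z_β) / √n
d = (3.291 + 1.126) / √146
d = 4.417 / 12.083
d ≈ 0.37

By Cohen's convention (0.2 small / 0.5 medium / 0.8 large): small effect.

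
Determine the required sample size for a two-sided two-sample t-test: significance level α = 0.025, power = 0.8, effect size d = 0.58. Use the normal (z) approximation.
n = 57 per group

Sample size formula (two-sample t-test, normal approximation):
n = 2 · ((z_{α/2} + z_β) / d)²

z_{α/2} = 2.241 (for α = 0.025, two-sided)
z_β = 0.842 (for power = 0.8)
d = 0.58

n = 2 · ((2.241 + 0.842) / 0.58)²
n = 2 · (5.316)²
n ≈ 56.52
Round up to the next whole number: n = 57 per group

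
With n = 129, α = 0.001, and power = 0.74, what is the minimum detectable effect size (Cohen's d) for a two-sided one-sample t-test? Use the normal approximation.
d ≈ 0.35

Minimum detectable effect (one-sample t-test, normal approximation):
d = (z_{α/2} + z_β) / √n
d = (3.291 + 0.643) / √129
d = 3.934 / 11.358
d ≈ 0.35

By Cohen's convention (0.2 small / 0.5 medium / 0.8 large): small effect.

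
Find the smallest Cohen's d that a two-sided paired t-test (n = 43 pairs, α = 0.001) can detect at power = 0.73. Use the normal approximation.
d ≈ 0.60

Minimum detectable effect (paired t-test, normal approximation):
d = (z_{α/2} + z_β) / √n
d = (3.291 + 0.613) / √43
d = 3.903 / 6.557
d ≈ 0.60

By Cohen's convention (0.2 small / 0.5 medium / 0.8 large): medium effect.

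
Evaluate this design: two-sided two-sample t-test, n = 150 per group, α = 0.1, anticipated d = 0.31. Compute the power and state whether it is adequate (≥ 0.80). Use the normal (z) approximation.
Power ≈ 0.85; the study is adequately powered (power ≥ 0.80)

Power calculation (two-sample t-test, normal approximation):
z_β = d · √(n/2) - z_{α/2}
z_β = 0.31 · √(150/2) - 1.645
z_β = 0.31 · 8.660 - 1.645
z_β = 1.040

Power = Φ(z_β) = Φ(1.040) ≈ 0.851

Effect size d = 0.31 is small by Cohen's convention (0.2/0.5/0.8).

Threshold: power ≥ 0.80 is conventionally adequate.
Power ≈ 0.85 → the study is adequately powered (power ≥ 0.80).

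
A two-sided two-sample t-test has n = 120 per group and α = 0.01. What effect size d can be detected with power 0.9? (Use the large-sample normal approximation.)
d ≈ 0.50

Minimum detectable effect (two-sample t-test, normal approximation):
d = (z_{α/2} + z_β) / √(n/2)
d = (2.576 + 1.282) / √(120/2)
d = 3.857 / 7.746
d ≈ 0.50

By Cohen's convention (0.2 small / 0.5 medium / 0.8 large): medium effect.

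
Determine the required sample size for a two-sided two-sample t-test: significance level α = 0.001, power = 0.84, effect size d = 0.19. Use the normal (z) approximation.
n = 1018 per group

Sample size formula (two-sample t-test, normal approximation):
n = 2 · ((z_{α/2} + z_β) / d)²

z_{α/2} = 3.291 (for α = 0.001, two-sided)
z_β = 0.994 (for power = 0.84)
d = 0.19

n = 2 · ((3.291 + 0.994) / 0.19)²
n = 2 · (22.553)²
n ≈ 1017.28
Round up to the next whole number: n = 1018 per group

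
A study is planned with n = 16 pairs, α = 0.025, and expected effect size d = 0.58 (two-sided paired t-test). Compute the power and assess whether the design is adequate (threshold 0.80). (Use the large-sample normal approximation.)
Power ≈ 0.53; the study is underpowered (power < 0.80)

Power calculation (paired t-test, normal approximation):
z_β = d · √n - z_{α/2}
z_β = 0.58 · √16 - 2.241
z_β = 0.58 · 4.000 - 2.241
z_β = 0.079

Power = Φ(z_β) = Φ(0.079) ≈ 0.531

Effect size d = 0.58 is medium by Cohen's convention (0.2/0.5/0.8).

Threshold: power ≥ 0.80 is conventionally adequate.
Power ≈ 0.53 → the study is underpowered (power < 0.80).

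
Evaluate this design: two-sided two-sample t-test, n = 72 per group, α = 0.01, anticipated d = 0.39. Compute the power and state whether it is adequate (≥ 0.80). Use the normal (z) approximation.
Power ≈ 0.41; the study is underpowered (power < 0.80)

Power calculation (two-sample t-test, normal approximation):
z_β = d · √(n/2) - z_{α/2}
z_β = 0.39 · √(72/2) - 2.576
z_β = 0.39 · 6.000 - 2.576
z_β = -0.236

Power = Φ(z_β) = Φ(-0.236) ≈ 0.407

Effect size d = 0.39 is small by Cohen's convention (0.2/0.5/0.8).

Threshold: power ≥ 0.80 is conventionally adequate.
Power ≈ 0.41 → the study is underpowered (power < 0.80).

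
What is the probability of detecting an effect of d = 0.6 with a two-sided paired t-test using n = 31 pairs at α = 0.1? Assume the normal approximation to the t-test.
Power ≈ 0.96

Power calculation (paired t-test, normal approximation):
z_β = d · √n - z_{α/2}
z_β = 0.6 · √31 - 1.645
z_β = 0.6 · 5.568 - 1.645
z_β = 1.696

Power = Φ(z_β) = Φ(1.696) ≈ 0.955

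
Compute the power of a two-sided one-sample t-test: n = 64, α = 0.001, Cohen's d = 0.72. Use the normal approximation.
Power ≈ 0.99

Power calculation (one-sample t-test, normal approximation):
z_β = d · √n - z_{α/2}
z_β = 0.72 · √64 - 3.291
z_β = 0.72 · 8.000 - 3.291
z_β = 2.469

Power = Φ(z_β) = Φ(2.469) ≈ 0.993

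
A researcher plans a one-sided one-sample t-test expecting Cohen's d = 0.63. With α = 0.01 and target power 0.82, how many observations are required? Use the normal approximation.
n = 27

Sample size formula (one-sample t-test, normal approximation):
n = ((z_α + z_β) / d)²

z_α = 2.326 (for α = 0.01, one-sided)
z_β = 0.915 (for power = 0.82)
d = 0.63

n = ((2.326 + 0.915) / 0.63)²
n = (5.144)²
n ≈ 26.46
Round up to the next whole number: n = 27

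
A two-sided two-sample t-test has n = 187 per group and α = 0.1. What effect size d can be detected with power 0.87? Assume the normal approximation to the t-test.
d ≈ 0.29

Minimum detectable effect (two-sample t-test, normal approximation):
d = (z_{α/2} + z_β) / √(n/2)
d = (1.645 + 1.126) / √(187/2)
d = 2.771 / 9.670
d ≈ 0.29

By Cohen's convention (0.2 small / 0.5 medium / 0.8 large): small effect.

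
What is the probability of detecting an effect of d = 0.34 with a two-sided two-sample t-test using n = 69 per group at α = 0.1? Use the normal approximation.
Power ≈ 0.64

Power calculation (two-sample t-test, normal approximation):
z_β = d · √(n/2) - z_{α/2}
z_β = 0.34 · √(69/2) - 1.645
z_β = 0.34 · 5.874 - 1.645
z_β = 0.352

Power = Φ(z_β) = Φ(0.352) ≈ 0.638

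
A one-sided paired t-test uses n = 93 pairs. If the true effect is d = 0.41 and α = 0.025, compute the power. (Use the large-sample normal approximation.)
Power ≈ 0.98

Power calculation (paired t-test, normal approximation):
z_β = d · √n - z_α
z_β = 0.41 · √93 - 1.960
z_β = 0.41 · 9.644 - 1.960
z_β = 1.994

Power = Φ(z_β) = Φ(1.994) ≈ 0.977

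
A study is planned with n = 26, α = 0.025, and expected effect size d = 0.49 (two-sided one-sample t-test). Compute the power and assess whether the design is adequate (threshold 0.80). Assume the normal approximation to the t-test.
Power ≈ 0.60; the study is underpowered (power < 0.80)

Power calculation (one-sample t-test, normal approximation):
z_β = d · √n - z_{α/2}
z_β = 0.49 · √26 - 2.241
z_β = 0.49 · 5.099 - 2.241
z_β = 0.257

Power = Φ(z_β) = Φ(0.257) ≈ 0.601

Effect size d = 0.49 is small by Cohen's convention (0.2/0.5/0.8).

Threshold: power ≥ 0.80 is conventionally adequate.
Power ≈ 0.60 → the study is underpowered (power < 0.80).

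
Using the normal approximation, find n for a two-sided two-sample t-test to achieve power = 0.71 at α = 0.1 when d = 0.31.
n = 101 per group

Sample size formula (two-sample t-test, normal approximation):
n = 2 · ((z_{α/2} + z_β) / d)²

z_{α/2} = 1.645 (for α = 0.1, two-sided)
z_β = 0.553 (for power = 0.71)
d = 0.31

n = 2 · ((1.645 + 0.553) / 0.31)²
n = 2 · (7.090)²
n ≈ 100.54
Round up to the next whole number: n = 101 per group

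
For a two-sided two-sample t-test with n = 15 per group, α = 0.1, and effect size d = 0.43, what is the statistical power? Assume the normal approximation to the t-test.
Power ≈ 0.32

Power calculation (two-sample t-test, normal approximation):
z_β = d · √(n/2) - z_{α/2}
z_β = 0.43 · √(15/2) - 1.645
z_β = 0.43 · 2.739 - 1.645
z_β = -0.467

Power = Φ(z_β) = Φ(-0.467) ≈ 0.320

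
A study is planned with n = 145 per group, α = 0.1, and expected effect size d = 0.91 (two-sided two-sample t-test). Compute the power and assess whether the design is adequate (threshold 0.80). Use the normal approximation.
Power ≈ 1.00; the study is adequately powered (power ≥ 0.80)

Power calculation (two-sample t-test, normal approximation):
z_β = d · √(n/2) - z_{α/2}
z_β = 0.91 · √(145/2) - 1.645
z_β = 0.91 · 8.515 - 1.645
z_β = 6.104

Power = Φ(z_β) = Φ(6.104) ≈ 1.000

Effect size d = 0.91 is large by Cohen's convention (0.2/0.5/0.8).

Threshold: power ≥ 0.80 is conventionally adequate.
Power ≈ 1.00 → the study is adequately powered (power ≥ 0.80).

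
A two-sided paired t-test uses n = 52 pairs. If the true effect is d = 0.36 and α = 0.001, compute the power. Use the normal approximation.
Power ≈ 0.24

Power calculation (paired t-test, normal approximation):
z_β = d · √n - z_{α/2}
z_β = 0.36 · √52 - 3.291
z_β = 0.36 · 7.211 - 3.291
z_β = -0.695

Power = Φ(z_β) = Φ(-0.695) ≈ 0.244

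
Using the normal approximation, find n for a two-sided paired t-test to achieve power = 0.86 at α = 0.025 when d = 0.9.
n = 14 pairs

Sample size formula (paired t-test, normal approximation):
n = ((z_{α/2} + z_β) / d)²

z_{α/2} = 2.241 (for α = 0.025, two-sided)
z_β = 1.080 (for power = 0.86)
d = 0.9

n = ((2.241 + 1.080) / 0.9)²
n = (3.690)²
n ≈ 13.62
Round up to the next whole number: n = 14 pairs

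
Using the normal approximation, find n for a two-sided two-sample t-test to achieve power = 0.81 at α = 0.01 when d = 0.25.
n = 382 per group

Sample size formula (two-sample t-test, normal approximation):
n = 2 · ((z_{α/2} + z_β) / d)²

z_{α/2} = 2.576 (for α = 0.01, two-sided)
z_β = 0.878 (for power = 0.81)
d = 0.25

n = 2 · ((2.576 + 0.878) / 0.25)²
n = 2 · (13.816)²
n ≈ 381.76
Round up to the next whole number: n = 382 per group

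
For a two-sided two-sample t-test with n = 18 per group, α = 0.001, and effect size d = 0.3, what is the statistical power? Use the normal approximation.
Power ≈ 0.01

Power calculation (two-sample t-test, normal approximation):
z_β = d · √(n/2) - z_{α/2}
z_β = 0.3 · √(18/2) - 3.291
z_β = 0.3 · 3.000 - 3.291
z_β = -2.391

Power = Φ(z_β) = Φ(-2.391) ≈ 0.008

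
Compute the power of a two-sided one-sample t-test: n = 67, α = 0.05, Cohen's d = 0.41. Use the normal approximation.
Power ≈ 0.92

Power calculation (one-sample t-test, normal approximation):
z_β = d · √n - z_{α/2}
z_β = 0.41 · √67 - 1.960
z_β = 0.41 · 8.185 - 1.960
z_β = 1.396

Power = Φ(z_β) = Φ(1.396) ≈ 0.919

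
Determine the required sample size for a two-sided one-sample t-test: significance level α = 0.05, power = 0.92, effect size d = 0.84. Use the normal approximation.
n = 17

Sample size formula (one-sample t-test, normal approximation):
n = ((z_{α/2} + z_β) / d)²

z_{α/2} = 1.960 (for α = 0.05, two-sided)
z_β = 1.405 (for power = 0.92)
d = 0.84

n = ((1.960 + 1.405) / 0.84)²
n = (4.006)²
n ≈ 16.05
Round up to the next whole number: n = 17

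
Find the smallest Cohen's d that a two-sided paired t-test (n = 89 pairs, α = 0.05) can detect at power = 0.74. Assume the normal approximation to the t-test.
d ≈ 0.28

Minimum detectable effect (paired t-test, normal approximation):
d = (z_{α/2} + z_β) / √n
d = (1.960 + 0.643) / √89
d = 2.603 / 9.434
d ≈ 0.28

By Cohen's convention (0.2 small / 0.5 medium / 0.8 large): small effect.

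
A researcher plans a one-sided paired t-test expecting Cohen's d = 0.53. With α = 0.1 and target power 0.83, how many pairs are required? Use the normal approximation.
n = 18 pairs

Sample size formula (paired t-test, normal approximation):
n = ((z_α + z_β) / d)²

z_α = 1.282 (for α = 0.1, one-sided)
z_β = 0.954 (for power = 0.83)
d = 0.53

n = ((1.282 + 0.954) / 0.53)²
n = (4.219)²
n ≈ 17.80
Round up to the next whole number: n = 18 pairs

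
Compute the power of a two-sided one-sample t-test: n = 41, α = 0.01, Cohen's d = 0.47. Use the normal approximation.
Power ≈ 0.67

Power calculation (one-sample t-test, normal approximation):
z_β = d · √n - z_{α/2}
z_β = 0.47 · √41 - 2.576
z_β = 0.47 · 6.403 - 2.576
z_β = 0.434

Power = Φ(z_β) = Φ(0.434) ≈ 0.668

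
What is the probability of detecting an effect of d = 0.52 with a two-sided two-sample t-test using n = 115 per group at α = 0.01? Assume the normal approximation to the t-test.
Power ≈ 0.91

Power calculation (two-sample t-test, normal approximation):
z_β = d · √(n/2) - z_{α/2}
z_β = 0.52 · √(115/2) - 2.576
z_β = 0.52 · 7.583 - 2.576
z_β = 1.367

Power = Φ(z_β) = Φ(1.367) ≈ 0.914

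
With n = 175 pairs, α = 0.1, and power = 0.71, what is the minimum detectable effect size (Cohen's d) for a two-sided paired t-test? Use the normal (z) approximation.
d ≈ 0.17

Minimum detectable effect (paired t-test, normal approximation):
d = (z_{α/2} + z_β) / √n
d = (1.645 + 0.553) / √175
d = 2.198 / 13.229
d ≈ 0.17

By Cohen's convention (0.2 small / 0.5 medium / 0.8 large): very small effect.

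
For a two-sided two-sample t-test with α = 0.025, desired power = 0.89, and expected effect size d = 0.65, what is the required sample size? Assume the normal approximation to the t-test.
n = 57 per group

Sample size formula (two-sample t-test, normal approximation):
n = 2 · ((z_{α/2} + z_β) / d)²

z_{α/2} = 2.241 (for α = 0.025, two-sided)
z_β = 1.227 (for power = 0.89)
d = 0.65

n = 2 · ((2.241 + 1.227) / 0.65)²
n = 2 · (5.335)²
n ≈ 56.92
Round up to the next whole number: n = 57 per group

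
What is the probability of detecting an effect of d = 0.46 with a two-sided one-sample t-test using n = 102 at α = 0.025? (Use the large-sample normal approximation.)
Power ≈ 0.99

Power calculation (one-sample t-test, normal approximation):
z_β = d · √n - z_{α/2}
z_β = 0.46 · √102 - 2.241
z_β = 0.46 · 10.100 - 2.241
z_β = 2.404

Power = Φ(z_β) = Φ(2.404) ≈ 0.992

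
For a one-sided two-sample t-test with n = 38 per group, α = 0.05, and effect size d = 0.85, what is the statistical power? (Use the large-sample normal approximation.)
Power ≈ 0.98

Power calculation (two-sample t-test, normal approximation):
z_β = d · √(n/2) - z_α
z_β = 0.85 · √(38/2) - 1.645
z_β = 0.85 · 4.359 - 1.645
z_β = 2.060

Power = Φ(z_β) = Φ(2.060) ≈ 0.980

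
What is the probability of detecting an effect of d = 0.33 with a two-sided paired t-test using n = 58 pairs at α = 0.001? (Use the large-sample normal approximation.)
Power ≈ 0.22

Power calculation (paired t-test, normal approximation):
z_β = d · √n - z_{α/2}
z_β = 0.33 · √58 - 3.291
z_β = 0.33 · 7.616 - 3.291
z_β = -0.777

Power = Φ(z_β) = Φ(-0.777) ≈ 0.218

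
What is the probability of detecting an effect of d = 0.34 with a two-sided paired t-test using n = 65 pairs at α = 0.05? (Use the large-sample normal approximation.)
Power ≈ 0.78

Power calculation (paired t-test, normal approximation):
z_β = d · √n - z_{α/2}
z_β = 0.34 · √65 - 1.960
z_β = 0.34 · 8.062 - 1.960
z_β = 0.781

Power = Φ(z_β) = Φ(0.781) ≈ 0.783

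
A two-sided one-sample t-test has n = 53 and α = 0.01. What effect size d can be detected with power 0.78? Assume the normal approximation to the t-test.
d ≈ 0.46

Minimum detectable effect (one-sample t-test, normal approximation):
d = (z_{α/2} + z_β) / √n
d = (2.576 + 0.772) / √53
d = 3.348 / 7.280
d ≈ 0.46

By Cohen's convention (0.2 small / 0.5 medium / 0.8 large): small effect.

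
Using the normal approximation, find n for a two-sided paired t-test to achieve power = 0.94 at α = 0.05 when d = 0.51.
n = 48 pairs

Sample size formula (paired t-test, normal approximation):
n = ((z_{α/2} + z_β) / d)²

z_{α/2} = 1.960 (for α = 0.05, two-sided)
z_β = 1.555 (for power = 0.94)
d = 0.51

n = ((1.960 + 1.555) / 0.51)²
n = (6.892)²
n ≈ 47.50
Round up to the next whole number: n = 48 pairs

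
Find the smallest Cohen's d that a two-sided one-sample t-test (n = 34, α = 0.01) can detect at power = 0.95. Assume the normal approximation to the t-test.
d ≈ 0.72

Minimum detectable effect (one-sample t-test, normal approximation):
d = (z_{α/2} + z_β) / √n
d = (2.576 + 1.645) / √34
d = 4.221 / 5.831
d ≈ 0.72

By Cohen's convention (0.2 small / 0.5 medium / 0.8 large): medium effect.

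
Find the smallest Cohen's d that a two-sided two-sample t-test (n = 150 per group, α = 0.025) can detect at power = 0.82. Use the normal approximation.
d ≈ 0.36

Minimum detectable effect (two-sample t-test, normal approximation):
d = (z_{α/2} + z_β) / √(n/2)
d = (2.241 + 0.915) / √(150/2)
d = 3.157 / 8.660
d ≈ 0.36

By Cohen's convention (0.2 small / 0.5 medium / 0.8 large): small effect.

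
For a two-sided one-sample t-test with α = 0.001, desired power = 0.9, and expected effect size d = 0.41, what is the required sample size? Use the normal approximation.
n = 125

Sample size formula (one-sample t-test, normal approximation):
n = ((z_{α/2} + z_β) / d)²

z_{α/2} = 3.291 (for α = 0.001, two-sided)
z_β = 1.282 (for power = 0.9)
d = 0.41

n = ((3.291 + 1.282) / 0.41)²
n = (11.154)²
n ≈ 124.41
Round up to the next whole number: n = 125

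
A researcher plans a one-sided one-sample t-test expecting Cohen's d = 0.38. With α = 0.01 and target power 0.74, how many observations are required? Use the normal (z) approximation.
n = 62

Sample size formula (one-sample t-test, normal approximation):
n = ((z_α + z_β) / d)²

z_α = 2.326 (for α = 0.01, one-sided)
z_β = 0.643 (for power = 0.74)
d = 0.38

n = ((2.326 + 0.643) / 0.38)²
n = (7.813)²
n ≈ 61.04
Round up to the next whole number: n = 62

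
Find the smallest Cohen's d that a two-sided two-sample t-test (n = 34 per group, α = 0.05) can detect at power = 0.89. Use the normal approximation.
d ≈ 0.77

Minimum detectable effect (two-sample t-test, normal approximation):
d = (z_{α/2} + z_β) / √(n/2)
d = (1.960 + 1.227) / √(34/2)
d = 3.186 / 4.123
d ≈ 0.77

By Cohen's convention (0.2 small / 0.5 medium / 0.8 large): medium effect.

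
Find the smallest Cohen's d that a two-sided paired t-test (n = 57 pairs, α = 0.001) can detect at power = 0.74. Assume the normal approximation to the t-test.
d ≈ 0.52

Minimum detectable effect (paired t-test, normal approximation):
d = (z_{α/2} + z_β) / √n
d = (3.291 + 0.643) / √57
d = 3.934 / 7.550
d ≈ 0.52

By Cohen's convention (0.2 small / 0.5 medium / 0.8 large): medium effect.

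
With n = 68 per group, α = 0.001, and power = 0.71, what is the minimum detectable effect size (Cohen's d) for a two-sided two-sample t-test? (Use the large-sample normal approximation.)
d ≈ 0.66

Minimum detectable effect (two-sample t-test, normal approximation):
d = (z_{α/2} + z_β) / √(n/2)
d = (3.291 + 0.553) / √(68/2)
d = 3.844 / 5.831
d ≈ 0.66

By Cohen's convention (0.2 small / 0.5 medium / 0.8 large): medium effect.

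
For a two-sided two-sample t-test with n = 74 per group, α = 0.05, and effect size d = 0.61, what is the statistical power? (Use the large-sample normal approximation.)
Power ≈ 0.96

Power calculation (two-sample t-test, normal approximation):
z_β = d · √(n/2) - z_{α/2}
z_β = 0.61 · √(74/2) - 1.960
z_β = 0.61 · 6.083 - 1.960
z_β = 1.751

Power = Φ(z_β) = Φ(1.751) ≈ 0.960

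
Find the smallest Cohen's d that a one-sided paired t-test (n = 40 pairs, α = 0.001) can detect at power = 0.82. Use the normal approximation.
d ≈ 0.63

Minimum detectable effect (paired t-test, normal approximation):
d = (z_α + z_β) / √n
d = (3.090 + 0.915) / √40
d = 4.006 / 6.325
d ≈ 0.63

By Cohen's convention (0.2 small / 0.5 medium / 0.8 large): medium effect.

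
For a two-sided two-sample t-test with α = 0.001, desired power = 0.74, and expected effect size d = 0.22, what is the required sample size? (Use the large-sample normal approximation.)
n = 640 per group

Sample size formula (two-sample t-test, normal approximation):
n = 2 · ((z_{α/2} + z_β) / d)²

z_{α/2} = 3.291 (for α = 0.001, two-sided)
z_β = 0.643 (for power = 0.74)
d = 0.22

n = 2 · ((3.291 + 0.643) / 0.22)²
n = 2 · (17.882)²
n ≈ 639.53
Round up to the next whole number: n = 640 per group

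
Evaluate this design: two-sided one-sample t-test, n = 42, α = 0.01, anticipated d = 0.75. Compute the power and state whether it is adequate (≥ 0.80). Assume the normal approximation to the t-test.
Power ≈ 0.99; the study is adequately powered (power ≥ 0.80)

Power calculation (one-sample t-test, normal approximation):
z_β = d · √n - z_{α/2}
z_β = 0.75 · √42 - 2.576
z_β = 0.75 · 6.481 - 2.576
z_β = 2.285

Power = Φ(z_β) = Φ(2.285) ≈ 0.989

Effect size d = 0.75 is medium by Cohen's convention (0.2/0.5/0.8).

Threshold: power ≥ 0.80 is conventionally adequate.
Power ≈ 0.99 → the study is adequately powered (power ≥ 0.80).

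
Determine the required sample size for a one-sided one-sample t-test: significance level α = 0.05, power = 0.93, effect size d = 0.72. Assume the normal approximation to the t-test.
n = 19

Sample size formula (one-sample t-test, normal approximation):
n = ((z_α + z_β) / d)²

z_α = 1.645 (for α = 0.05, one-sided)
z_β = 1.476 (for power = 0.93)
d = 0.72

n = ((1.645 + 1.476) / 0.72)²
n = (4.335)²
n ≈ 18.79
Round up to the next whole number: n = 19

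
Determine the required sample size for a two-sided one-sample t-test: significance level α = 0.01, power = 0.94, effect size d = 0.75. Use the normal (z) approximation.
n = 31

Sample size formula (one-sample t-test, normal approximation):
n = ((z_{α/2} + z_β) / d)²

z_{α/2} = 2.576 (for α = 0.01, two-sided)
z_β = 1.555 (for power = 0.94)
d = 0.75

n = ((2.576 + 1.555) / 0.75)²
n = (5.508)²
n ≈ 30.34
Round up to the next whole number: n = 31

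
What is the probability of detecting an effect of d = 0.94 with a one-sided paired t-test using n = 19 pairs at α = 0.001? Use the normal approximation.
Power ≈ 0.84

Power calculation (paired t-test, normal approximation):
z_β = d · √n - z_α
z_β = 0.94 · √19 - 3.090
z_β = 0.94 · 4.359 - 3.090
z_β = 1.007

Power = Φ(z_β) = Φ(1.007) ≈ 0.843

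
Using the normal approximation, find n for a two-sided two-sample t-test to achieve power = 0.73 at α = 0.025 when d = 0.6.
n = 46 per group

Sample size formula (two-sample t-test, normal approximation):
n = 2 · ((z_{α/2} + z_β) / d)²

z_{α/2} = 2.241 (for α = 0.025, two-sided)
z_β = 0.613 (for power = 0.73)
d = 0.6

n = 2 · ((2.241 + 0.613) / 0.6)²
n = 2 · (4.757)²
n ≈ 45.26
Round up to the next whole number: n = 46 per group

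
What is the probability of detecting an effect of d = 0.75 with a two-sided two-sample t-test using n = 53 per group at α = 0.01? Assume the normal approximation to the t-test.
Power ≈ 0.90

Power calculation (two-sample t-test, normal approximation):
z_β = d · √(n/2) - z_{α/2}
z_β = 0.75 · √(53/2) - 2.576
z_β = 0.75 · 5.148 - 2.576
z_β = 1.285

Power = Φ(z_β) = Φ(1.285) ≈ 0.901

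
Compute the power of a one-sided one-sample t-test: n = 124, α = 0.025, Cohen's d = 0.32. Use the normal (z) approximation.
Power ≈ 0.95

Power calculation (one-sample t-test, normal approximation):
z_β = d · √n - z_α
z_β = 0.32 · √124 - 1.960
z_β = 0.32 · 11.136 - 1.960
z_β = 1.603

Power = Φ(z_β) = Φ(1.603) ≈ 0.946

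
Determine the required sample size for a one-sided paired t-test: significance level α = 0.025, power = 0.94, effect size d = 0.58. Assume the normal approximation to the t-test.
n = 37 pairs

Sample size formula (paired t-test, normal approximation):
n = ((z_α + z_β) / d)²

z_α = 1.960 (for α = 0.025, one-sided)
z_β = 1.555 (for power = 0.94)
d = 0.58

n = ((1.960 + 1.555) / 0.58)²
n = (6.060)²
n ≈ 36.72
Round up to the next whole number: n = 37 pairs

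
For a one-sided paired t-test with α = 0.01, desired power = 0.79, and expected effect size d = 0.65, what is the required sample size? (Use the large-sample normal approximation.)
n = 24 pairs

Sample size formula (paired t-test, normal approximation):
n = ((z_α + z_β) / d)²

z_α = 2.326 (for α = 0.01, one-sided)
z_β = 0.806 (for power = 0.79)
d = 0.65

n = ((2.326 + 0.806) / 0.65)²
n = (4.818)²
n ≈ 23.21
Round up to the next whole number: n = 24 pairs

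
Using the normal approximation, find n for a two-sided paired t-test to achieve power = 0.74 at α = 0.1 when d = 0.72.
n = 11 pairs

Sample size formula (paired t-test, normal approximation):
n = ((z_{α/2} + z_β) / d)²

z_{α/2} = 1.645 (for α = 0.1, two-sided)
z_β = 0.643 (for power = 0.74)
d = 0.72

n = ((1.645 + 0.643) / 0.72)²
n = (3.178)²
n ≈ 10.10
Round up to the next whole number: n = 11 pairs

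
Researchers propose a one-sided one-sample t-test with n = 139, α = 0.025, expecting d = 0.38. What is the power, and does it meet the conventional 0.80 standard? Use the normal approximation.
Power ≈ 0.99; the study is adequately powered (power ≥ 0.80)

Power calculation (one-sample t-test, normal approximation):
z_β = d · √n - z_α
z_β = 0.38 · √139 - 1.960
z_β = 0.38 · 11.790 - 1.960
z_β = 2.520

Power = Φ(z_β) = Φ(2.520) ≈ 0.994

Effect size d = 0.38 is small by Cohen's convention (0.2/0.5/0.8).

Threshold: power ≥ 0.80 is conventionally adequate.
Power ≈ 0.99 → the study is adequately powered (power ≥ 0.80).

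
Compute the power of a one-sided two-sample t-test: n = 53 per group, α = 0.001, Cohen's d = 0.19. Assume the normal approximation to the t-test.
Power ≈ 0.02

Power calculation (two-sample t-test, normal approximation):
z_β = d · √(n/2) - z_α
z_β = 0.19 · √(53/2) - 3.090
z_β = 0.19 · 5.148 - 3.090
z_β = -2.112

Power = Φ(z_β) = Φ(-2.112) ≈ 0.017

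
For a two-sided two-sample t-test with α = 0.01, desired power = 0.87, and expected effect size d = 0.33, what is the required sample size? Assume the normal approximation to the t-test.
n = 252 per group

Sample size formula (two-sample t-test, normal approximation):
n = 2 · ((z_{α/2} + z_β) / d)²

z_{α/2} = 2.576 (for α = 0.01, two-sided)
z_β = 1.126 (for power = 0.87)
d = 0.33

n = 2 · ((2.576 + 1.126) / 0.33)²
n = 2 · (11.218)²
n ≈ 251.69
Round up to the next whole number: n = 252 per group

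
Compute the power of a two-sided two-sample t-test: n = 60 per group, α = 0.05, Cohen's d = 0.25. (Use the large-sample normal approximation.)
Power ≈ 0.28

Power calculation (two-sample t-test, normal approximation):
z_β = d · √(n/2) - z_{α/2}
z_β = 0.25 · √(60/2) - 1.960
z_β = 0.25 · 5.477 - 1.960
z_β = -0.591

Power = Φ(z_β) = Φ(-0.591) ≈ 0.277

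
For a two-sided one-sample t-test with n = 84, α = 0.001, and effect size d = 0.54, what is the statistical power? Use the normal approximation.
Power ≈ 0.95

Power calculation (one-sample t-test, normal approximation):
z_β = d · √n - z_{α/2}
z_β = 0.54 · √84 - 3.291
z_β = 0.54 · 9.165 - 3.291
z_β = 1.659

Power = Φ(z_β) = Φ(1.659) ≈ 0.951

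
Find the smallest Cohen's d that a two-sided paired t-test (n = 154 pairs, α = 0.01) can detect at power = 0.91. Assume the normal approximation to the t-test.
d ≈ 0.32

Minimum detectable effect (paired t-test, normal approximation):
d = (z_{α/2} + z_β) / √n
d = (2.576 + 1.341) / √154
d = 3.917 / 12.410
d ≈ 0.32

By Cohen's convention (0.2 small / 0.5 medium / 0.8 large): small effect.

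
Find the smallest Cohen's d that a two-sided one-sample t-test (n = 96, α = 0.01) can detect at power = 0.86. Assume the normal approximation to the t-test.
d ≈ 0.37

Minimum detectable effect (one-sample t-test, normal approximation):
d = (z_{α/2} + z_β) / √n
d = (2.576 + 1.080) / √96
d = 3.656 / 9.798
d ≈ 0.37

By Cohen's convention (0.2 small / 0.5 medium / 0.8 large): small effect.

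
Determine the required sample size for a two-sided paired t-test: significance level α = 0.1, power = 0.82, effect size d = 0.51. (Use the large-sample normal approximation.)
n = 26 pairs

Sample size formula (paired t-test, normal approximation):
n = ((z_{α/2} + z_β) / d)²

z_{α/2} = 1.645 (for α = 0.1, two-sided)
z_β = 0.915 (for power = 0.82)
d = 0.51

n = ((1.645 + 0.915) / 0.51)²
n = (5.020)²
n ≈ 25.20
Round up to the next whole number: n = 26 pairs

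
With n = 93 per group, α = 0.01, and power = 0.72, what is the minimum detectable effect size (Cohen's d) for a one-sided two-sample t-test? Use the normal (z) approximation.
d ≈ 0.43

Minimum detectable effect (two-sample t-test, normal approximation):
d = (z_α + z_β) / √(n/2)
d = (2.326 + 0.583) / √(93/2)
d = 2.909 / 6.819
d ≈ 0.43

By Cohen's convention (0.2 small / 0.5 medium / 0.8 large): small effect.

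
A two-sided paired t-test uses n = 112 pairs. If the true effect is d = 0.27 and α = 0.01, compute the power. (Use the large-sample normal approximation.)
Power ≈ 0.61

Power calculation (paired t-test, normal approximation):
z_β = d · √n - z_{α/2}
z_β = 0.27 · √112 - 2.576
z_β = 0.27 · 10.583 - 2.576
z_β = 0.282

Power = Φ(z_β) = Φ(0.282) ≈ 0.611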